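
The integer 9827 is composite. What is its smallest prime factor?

9827 is odd.
Digit sum 26, not divisible by 3.
Ends in 7: not divisible by 5.
7: 9827 = 7·1403 + 6
11: 9827 = 11·893 + 4
13: 9827 = 13·755 + 12
17: 9827 = 17·578 + 1
19: 9827 = 19·517 + 4
23: 9827 = 23·427 + 6
29: 9827 = 29·338 + 25
31: 9827 = 31·317

31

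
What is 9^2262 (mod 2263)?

9^1 ≡ 9 (mod 2263)
9^2 ≡ 9^2 = 81 ≡ 81 (mod 2263)
9^4 ≡ 81^2 = 6561 ≡ 2035 (mod 2263)
9^8 ≡ 2035^2 = 4141225 ≡ 2198 (mod 2263)
9^16 ≡ 2198^2 = 4831204 ≡ 1962 (mod 2263)
9^32 ≡ 1962^2 = 3849444 ≡ 81 (mod 2263)
9^64 ≡ 81^2 = 6561 ≡ 2035 (mod 2263)
9^128 ≡ 2035^2 = 4141225 ≡ 2198 (mod 2263)
9^256 ≡ 2198^2 = 4831204 ≡ 1962 (mod 2263)
9^512 ≡ 1962^2 = 3849444 ≡ 81 (mod 2263)
9^1024 ≡ 81^2 = 6561 ≡ 2035 (mod 2263)
9^2048 ≡ 2035^2 = 4141225 ≡ 2198 (mod 2263)
2262 = 2048 + 128 + 64 + 16 + 4 + 2 in binary powers of 2.
So 9^2262 ≡ 2198 · 2198 · 2035 · 1962 · 2035 · 81 ≡ 1242 (mod 2263).
Since 1242 ≠ 1, base 9 is a Fermat witness: 2263 is composite.

1242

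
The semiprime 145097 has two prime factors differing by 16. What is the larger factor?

389

Since p = q + 16, we have 145097 = q(q + 16), so q² + 16q − 145097 = 0.
Discriminant: 16² + 4·145097 = 256 + 580388 = 580644; √580644 = 762.
q = (−16 + 762)/2 = 373, and p = q + 16 = 389.
Check: 373 · 389 = 145097.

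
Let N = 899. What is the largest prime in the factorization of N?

899 = 29 · 31
31 is prime.
So 899 = 29 · 31; the largest prime factor is 31.

31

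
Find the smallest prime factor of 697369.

697369 is odd.
Digit sum 40, not divisible by 3.
Ends in 9: not divisible by 5.
7: 697369 = 7·99624 + 1
11: 697369 = 11·63397 + 2
13: 697369 = 13·53643 + 10
17: 697369 = 17·41021 + 12
19: 697369 = 19·36703 + 12
23: 697369 = 23·30320 + 9
29: 697369 = 29·24047 + 6
31: 697369 = 31·22495 + 24
37: 697369 = 37·18847 + 30
41: 697369 = 41·17009

41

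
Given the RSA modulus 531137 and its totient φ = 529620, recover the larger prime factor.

φ(n) = (p−1)(q−1) = n − (p+q) + 1, so p + q = 531137 − 529620 + 1 = 1518.
p and q are the roots of t² − 1518t + 531137 = 0.
Discriminant: 1518² − 4·531137 = 2304324 − 2124548 = 179776; √179776 = 424.
q = (1518 − 424)/2 = 547, p = (1518 + 424)/2 = 971.
Check: 547 · 971 = 531137.

971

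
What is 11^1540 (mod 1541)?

11^1 ≡ 11 (mod 1541)
11^2 ≡ 11^2 = 121 ≡ 121 (mod 1541)
11^4 ≡ 121^2 = 14641 ≡ 772 (mod 1541)
11^8 ≡ 772^2 = 595984 ≡ 1158 (mod 1541)
11^16 ≡ 1158^2 = 1340964 ≡ 294 (mod 1541)
11^32 ≡ 294^2 = 86436 ≡ 140 (mod 1541)
11^64 ≡ 140^2 = 19600 ≡ 1108 (mod 1541)
11^128 ≡ 1108^2 = 1227664 ≡ 1028 (mod 1541)
11^256 ≡ 1028^2 = 1056784 ≡ 1199 (mod 1541)
11^512 ≡ 1199^2 = 1437601 ≡ 1389 (mod 1541)
11^1024 ≡ 1389^2 = 1929321 ≡ 1530 (mod 1541)
1540 = 1024 + 512 + 4 in binary powers of 2.
So 11^1540 ≡ 1530 · 1389 · 772 ≡ 967 (mod 1541).
Since 967 ≠ 1, base 11 is a Fermat witness: 1541 is composite.

967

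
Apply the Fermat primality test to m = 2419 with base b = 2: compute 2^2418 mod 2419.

2^1 ≡ 2 (mod 2419)
2^2 ≡ 2^2 = 4 ≡ 4 (mod 2419)
2^4 ≡ 4^2 = 16 ≡ 16 (mod 2419)
2^8 ≡ 16^2 = 256 ≡ 256 (mod 2419)
2^16 ≡ 256^2 = 65536 ≡ 223 (mod 2419)
2^32 ≡ 223^2 = 49729 ≡ 1349 (mod 2419)
2^64 ≡ 1349^2 = 1819801 ≡ 713 (mod 2419)
2^128 ≡ 713^2 = 508369 ≡ 379 (mod 2419)
2^256 ≡ 379^2 = 143641 ≡ 920 (mod 2419)
2^512 ≡ 920^2 = 846400 ≡ 2169 (mod 2419)
2^1024 ≡ 2169^2 = 4704561 ≡ 2025 (mod 2419)
2^2048 ≡ 2025^2 = 4100625 ≡ 420 (mod 2419)
2418 = 2048 + 256 + 64 + 32 + 16 + 2 in binary powers of 2.
So 2^2418 ≡ 420 · 920 · 713 · 1349 · 223 · 4 ≡ 1138 (mod 2419).
Since 1138 ≠ 1, base 2 is a Fermat witness: 2419 is composite.

1138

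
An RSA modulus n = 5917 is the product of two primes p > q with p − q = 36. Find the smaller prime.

61

Since p = q + 36, we have 5917 = q(q + 36), so q² + 36q − 5917 = 0.
Discriminant: 36² + 4·5917 = 1296 + 23668 = 24964; √24964 = 158.
q = (−36 + 158)/2 = 61, and p = q + 36 = 97.
Check: 61 · 97 = 5917.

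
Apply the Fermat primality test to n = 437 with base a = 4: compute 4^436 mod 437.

4^1 ≡ 4 (mod 437)
4^2 ≡ 4^2 = 16 ≡ 16 (mod 437)
4^4 ≡ 16^2 = 256 ≡ 256 (mod 437)
4^8 ≡ 256^2 = 65536 ≡ 423 (mod 437)
4^16 ≡ 423^2 = 178929 ≡ 196 (mod 437)
4^32 ≡ 196^2 = 38416 ≡ 397 (mod 437)
4^64 ≡ 397^2 = 157609 ≡ 289 (mod 437)
4^128 ≡ 289^2 = 83521 ≡ 54 (mod 437)
4^256 ≡ 54^2 = 2916 ≡ 294 (mod 437)
436 = 256 + 128 + 32 + 16 + 4 in binary powers of 2.
So 4^436 ≡ 294 · 54 · 397 · 196 · 256 ≡ 123 (mod 437).
Since 123 ≠ 1, base 4 is a Fermat witness: 437 is composite.

123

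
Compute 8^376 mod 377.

8^1 ≡ 8 (mod 377)
8^2 ≡ 8^2 = 64 ≡ 64 (mod 377)
8^4 ≡ 64^2 = 4096 ≡ 326 (mod 377)
8^8 ≡ 326^2 = 106276 ≡ 339 (mod 377)
8^16 ≡ 339^2 = 114921 ≡ 313 (mod 377)
8^32 ≡ 313^2 = 97969 ≡ 326 (mod 377)
8^64 ≡ 326^2 = 106276 ≡ 339 (mod 377)
8^128 ≡ 339^2 = 114921 ≡ 313 (mod 377)
8^256 ≡ 313^2 = 97969 ≡ 326 (mod 377)
376 = 256 + 64 + 32 + 16 + 8 in binary powers of 2.
So 8^376 ≡ 326 · 339 · 326 · 313 · 339 ≡ 53 (mod 377).
Since 53 ≠ 1, base 8 is a Fermat witness: 377 is composite.

53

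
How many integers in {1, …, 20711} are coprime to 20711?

20424

Factor: 20711 = 139 · 149.
φ(20711) = (139−1) · (149−1) = 138 · 148 = 20424.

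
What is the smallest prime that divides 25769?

73

25769 is odd.
Digit sum 29, not divisible by 3.
Ends in 9: not divisible by 5.
7: 25769 = 7·3681 + 2
11: 25769 = 11·2342 + 7
13: 25769 = 13·1982 + 3
17: 25769 = 17·1515 + 14
19: 25769 = 19·1356 + 5
23: 25769 = 23·1120 + 9
29: 25769 = 29·888 + 17
31: 25769 = 31·831 + 8
37: 25769 = 37·696 + 17
41: 25769 = 41·628 + 21
43: 25769 = 43·599 + 12
47: 25769 = 47·548 + 13
53: 25769 = 53·486 + 11
59: 25769 = 59·436 + 45
61: 25769 = 61·422 + 27
67: 25769 = 67·384 + 41
71: 25769 = 71·362 + 67
73: 25769 = 73·353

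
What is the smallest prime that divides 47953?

47953 is odd.
Digit sum 28, not divisible by 3.
Ends in 3: not divisible by 5.
7: 47953 = 7·6850 + 3
11: 47953 = 11·4359 + 4
13: 47953 = 13·3688 + 9
17: 47953 = 17·2820 + 13
19: 47953 = 19·2523 + 16
23: 47953 = 23·2084 + 21
29: 47953 = 29·1653 + 16
31: 47953 = 31·1546 + 27
37: 47953 = 37·1296 + 1
41: 47953 = 41·1169 + 24
43: 47953 = 43·1115 + 8
47: 47953 = 47·1020 + 13
53: 47953 = 53·904 + 41
59: 47953 = 59·812 + 45
61: 47953 = 61·786 + 7
67: 47953 = 67·715 + 48
71: 47953 = 71·675 + 28
73: 47953 = 73·656 + 65
79: 47953 = 79·607

79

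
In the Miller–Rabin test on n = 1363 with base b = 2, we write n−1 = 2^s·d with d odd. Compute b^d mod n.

1363 − 1 = 1362 = 2^1 · 681, so d = 681.
2^1 ≡ 2 (mod 1363)
2^2 ≡ 2^2 = 4 ≡ 4 (mod 1363)
2^4 ≡ 4^2 = 16 ≡ 16 (mod 1363)
2^8 ≡ 16^2 = 256 ≡ 256 (mod 1363)
2^16 ≡ 256^2 = 65536 ≡ 112 (mod 1363)
2^32 ≡ 112^2 = 12544 ≡ 277 (mod 1363)
2^64 ≡ 277^2 = 76729 ≡ 401 (mod 1363)
2^128 ≡ 401^2 = 160801 ≡ 1330 (mod 1363)
2^256 ≡ 1330^2 = 1768900 ≡ 1089 (mod 1363)
2^512 ≡ 1089^2 = 1185921 ≡ 111 (mod 1363)
681 = 512 + 128 + 32 + 8 + 1 in binary powers of 2.
So 2^681 ≡ 111 · 1330 · 277 · 256 · 2 ≡ 686 (mod 1363).
Squaring chain: 686; never reaches −1, so base 2 is a Miller–Rabin witness that 1363 is composite.

686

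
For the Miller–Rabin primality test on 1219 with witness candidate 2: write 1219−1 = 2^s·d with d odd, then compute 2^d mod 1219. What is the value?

867

1219 − 1 = 1218 = 2^1 · 609, so d = 609.
2^1 ≡ 2 (mod 1219)
2^2 ≡ 2^2 = 4 ≡ 4 (mod 1219)
2^4 ≡ 4^2 = 16 ≡ 16 (mod 1219)
2^8 ≡ 16^2 = 256 ≡ 256 (mod 1219)
2^16 ≡ 256^2 = 65536 ≡ 929 (mod 1219)
2^32 ≡ 929^2 = 863041 ≡ 1208 (mod 1219)
2^64 ≡ 1208^2 = 1459264 ≡ 121 (mod 1219)
2^128 ≡ 121^2 = 14641 ≡ 13 (mod 1219)
2^256 ≡ 13^2 = 169 ≡ 169 (mod 1219)
2^512 ≡ 169^2 = 28561 ≡ 524 (mod 1219)
609 = 512 + 64 + 32 + 1 in binary powers of 2.
So 2^609 ≡ 524 · 121 · 1208 · 2 ≡ 867 (mod 1219).
Squaring chain: 867; never reaches −1, so base 2 is a Miller–Rabin witness that 1219 is composite.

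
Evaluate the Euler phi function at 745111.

718272

Factor: 745111 = 59 · 73 · 173.
φ(745111) = (59−1) · (73−1) · (173−1) = 58 · 72 · 172 = 718272.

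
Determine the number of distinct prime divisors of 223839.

223839 = 3^2 · 24871
24871 = 7 · 3553
3553 = 11 · 323
323 = 17 · 19
223839 = 3^2 · 7 · 11 · 17 · 19, which has 5 distinct prime factors.

5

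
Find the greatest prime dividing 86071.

86071 = 17 · 5063
5063 = 61 · 83
83 is prime.
So 86071 = 17 · 61 · 83; the largest prime factor is 83.

83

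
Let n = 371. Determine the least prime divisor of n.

371 is odd.
Digit sum 11, not divisible by 3.
Ends in 1: not divisible by 5.
7: 371 = 7·53

7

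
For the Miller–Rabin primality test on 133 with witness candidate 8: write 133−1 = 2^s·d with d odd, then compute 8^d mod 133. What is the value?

113

133 − 1 = 132 = 2^2 · 33, so d = 33.
8^1 ≡ 8 (mod 133)
8^2 ≡ 8^2 = 64 ≡ 64 (mod 133)
8^4 ≡ 64^2 = 4096 ≡ 106 (mod 133)
8^8 ≡ 106^2 = 11236 ≡ 64 (mod 133)
8^16 ≡ 64^2 = 4096 ≡ 106 (mod 133)
8^32 ≡ 106^2 = 11236 ≡ 64 (mod 133)
33 = 32 + 1 in binary powers of 2.
So 8^33 ≡ 64 · 8 ≡ 113 (mod 133).
Squaring chain: 113 → 1; never reaches −1, so base 8 is a Miller–Rabin witness that 133 is composite.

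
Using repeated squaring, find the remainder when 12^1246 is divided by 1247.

608

12^1 ≡ 12 (mod 1247)
12^2 ≡ 12^2 = 144 ≡ 144 (mod 1247)
12^4 ≡ 144^2 = 20736 ≡ 784 (mod 1247)
12^8 ≡ 784^2 = 614656 ≡ 1132 (mod 1247)
12^16 ≡ 1132^2 = 1281424 ≡ 755 (mod 1247)
12^32 ≡ 755^2 = 570025 ≡ 146 (mod 1247)
12^64 ≡ 146^2 = 21316 ≡ 117 (mod 1247)
12^128 ≡ 117^2 = 13689 ≡ 1219 (mod 1247)
12^256 ≡ 1219^2 = 1485961 ≡ 784 (mod 1247)
12^512 ≡ 784^2 = 614656 ≡ 1132 (mod 1247)
12^1024 ≡ 1132^2 = 1281424 ≡ 755 (mod 1247)
1246 = 1024 + 128 + 64 + 16 + 8 + 4 + 2 in binary powers of 2.
So 12^1246 ≡ 755 · 1219 · 117 · 755 · 1132 · 784 · 144 ≡ 608 (mod 1247).
Since 608 ≠ 1, base 12 is a Fermat witness: 1247 is composite.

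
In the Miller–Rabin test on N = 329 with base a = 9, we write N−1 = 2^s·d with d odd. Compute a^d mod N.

130

329 − 1 = 328 = 2^3 · 41, so d = 41.
9^1 ≡ 9 (mod 329)
9^2 ≡ 9^2 = 81 ≡ 81 (mod 329)
9^4 ≡ 81^2 = 6561 ≡ 310 (mod 329)
9^8 ≡ 310^2 = 96100 ≡ 32 (mod 329)
9^16 ≡ 32^2 = 1024 ≡ 37 (mod 329)
9^32 ≡ 37^2 = 1369 ≡ 53 (mod 329)
41 = 32 + 8 + 1 in binary powers of 2.
So 9^41 ≡ 53 · 32 · 9 ≡ 130 (mod 329).
Squaring chain: 130 → 121 → 165; never reaches −1, so base 9 is a Miller–Rabin witness that 329 is composite.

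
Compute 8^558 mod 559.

428

8^1 ≡ 8 (mod 559)
8^2 ≡ 8^2 = 64 ≡ 64 (mod 559)
8^4 ≡ 64^2 = 4096 ≡ 183 (mod 559)
8^8 ≡ 183^2 = 33489 ≡ 508 (mod 559)
8^16 ≡ 508^2 = 258064 ≡ 365 (mod 559)
8^32 ≡ 365^2 = 133225 ≡ 183 (mod 559)
8^64 ≡ 183^2 = 33489 ≡ 508 (mod 559)
8^128 ≡ 508^2 = 258064 ≡ 365 (mod 559)
8^256 ≡ 365^2 = 133225 ≡ 183 (mod 559)
8^512 ≡ 183^2 = 33489 ≡ 508 (mod 559)
558 = 512 + 32 + 8 + 4 + 2 in binary powers of 2.
So 8^558 ≡ 508 · 183 · 508 · 183 · 64 ≡ 428 (mod 559).
Since 428 ≠ 1, base 8 is a Fermat witness: 559 is composite.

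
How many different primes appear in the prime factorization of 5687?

5687 = 11^2 · 47
5687 = 11^2 · 47, which has 2 distinct prime factors.

2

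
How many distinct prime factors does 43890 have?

6

43890 = 2 · 21945
21945 = 3 · 7315
7315 = 5 · 1463
1463 = 7 · 209
209 = 11 · 19
43890 = 2 · 3 · 5 · 7 · 11 · 19, which has 6 distinct prime factors.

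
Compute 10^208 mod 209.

199

10^1 ≡ 10 (mod 209)
10^2 ≡ 10^2 = 100 ≡ 100 (mod 209)
10^4 ≡ 100^2 = 10000 ≡ 177 (mod 209)
10^8 ≡ 177^2 = 31329 ≡ 188 (mod 209)
10^16 ≡ 188^2 = 35344 ≡ 23 (mod 209)
10^32 ≡ 23^2 = 529 ≡ 111 (mod 209)
10^64 ≡ 111^2 = 12321 ≡ 199 (mod 209)
10^128 ≡ 199^2 = 39601 ≡ 100 (mod 209)
208 = 128 + 64 + 16 in binary powers of 2.
So 10^208 ≡ 100 · 199 · 23 ≡ 199 (mod 209).
Since 199 ≠ 1, base 10 is a Fermat witness: 209 is composite.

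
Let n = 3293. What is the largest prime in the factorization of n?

3293 = 37 · 89
89 is prime.
So 3293 = 37 · 89; the largest prime factor is 89.

89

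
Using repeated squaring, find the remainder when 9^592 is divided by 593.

1

9^1 ≡ 9 (mod 593)
9^2 ≡ 9^2 = 81 ≡ 81 (mod 593)
9^4 ≡ 81^2 = 6561 ≡ 38 (mod 593)
9^8 ≡ 38^2 = 1444 ≡ 258 (mod 593)
9^16 ≡ 258^2 = 66564 ≡ 148 (mod 593)
9^32 ≡ 148^2 = 21904 ≡ 556 (mod 593)
9^64 ≡ 556^2 = 309136 ≡ 183 (mod 593)
9^128 ≡ 183^2 = 33489 ≡ 281 (mod 593)
9^256 ≡ 281^2 = 78961 ≡ 92 (mod 593)
9^512 ≡ 92^2 = 8464 ≡ 162 (mod 593)
592 = 512 + 64 + 16 in binary powers of 2.
So 9^592 ≡ 162 · 183 · 148 ≡ 1 (mod 593).
Since the result is 1, base 9 gives no evidence that 593 is composite.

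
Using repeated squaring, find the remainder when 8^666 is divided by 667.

8^1 ≡ 8 (mod 667)
8^2 ≡ 8^2 = 64 ≡ 64 (mod 667)
8^4 ≡ 64^2 = 4096 ≡ 94 (mod 667)
8^8 ≡ 94^2 = 8836 ≡ 165 (mod 667)
8^16 ≡ 165^2 = 27225 ≡ 545 (mod 667)
8^32 ≡ 545^2 = 297025 ≡ 210 (mod 667)
8^64 ≡ 210^2 = 44100 ≡ 78 (mod 667)
8^128 ≡ 78^2 = 6084 ≡ 81 (mod 667)
8^256 ≡ 81^2 = 6561 ≡ 558 (mod 667)
8^512 ≡ 558^2 = 311364 ≡ 542 (mod 667)
666 = 512 + 128 + 16 + 8 + 2 in binary powers of 2.
So 8^666 ≡ 542 · 81 · 545 · 165 · 64 ≡ 473 (mod 667).
Since 473 ≠ 1, base 8 is a Fermat witness: 667 is composite.

473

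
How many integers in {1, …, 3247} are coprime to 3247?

Factor: 3247 = 17 · 191.
φ(3247) = (17−1) · (191−1) = 16 · 190 = 3040.

3040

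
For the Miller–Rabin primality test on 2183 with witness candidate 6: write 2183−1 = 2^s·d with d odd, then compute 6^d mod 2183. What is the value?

2183 − 1 = 2182 = 2^1 · 1091, so d = 1091.
6^1 ≡ 6 (mod 2183)
6^2 ≡ 6^2 = 36 ≡ 36 (mod 2183)
6^4 ≡ 36^2 = 1296 ≡ 1296 (mod 2183)
6^8 ≡ 1296^2 = 1679616 ≡ 889 (mod 2183)
6^16 ≡ 889^2 = 790321 ≡ 75 (mod 2183)
6^32 ≡ 75^2 = 5625 ≡ 1259 (mod 2183)
6^64 ≡ 1259^2 = 1585081 ≡ 223 (mod 2183)
6^128 ≡ 223^2 = 49729 ≡ 1703 (mod 2183)
6^256 ≡ 1703^2 = 2900209 ≡ 1185 (mod 2183)
6^512 ≡ 1185^2 = 1404225 ≡ 556 (mod 2183)
6^1024 ≡ 556^2 = 309136 ≡ 1333 (mod 2183)
1091 = 1024 + 64 + 2 + 1 in binary powers of 2.
So 6^1091 ≡ 1333 · 223 · 36 · 6 ≡ 1548 (mod 2183).
Squaring chain: 1548; never reaches −1, so base 6 is a Miller–Rabin witness that 2183 is composite.

1548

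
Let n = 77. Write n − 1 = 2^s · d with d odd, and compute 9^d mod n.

16

77 − 1 = 76 = 2^2 · 19, so d = 19.
9^1 ≡ 9 (mod 77)
9^2 ≡ 9^2 = 81 ≡ 4 (mod 77)
9^4 ≡ 4^2 = 16 ≡ 16 (mod 77)
9^8 ≡ 16^2 = 256 ≡ 25 (mod 77)
9^16 ≡ 25^2 = 625 ≡ 9 (mod 77)
19 = 16 + 2 + 1 in binary powers of 2.
So 9^19 ≡ 9 · 4 · 9 ≡ 16 (mod 77).
Squaring chain: 16 → 25; never reaches −1, so base 9 is a Miller–Rabin witness that 77 is composite.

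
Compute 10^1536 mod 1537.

10^1 ≡ 10 (mod 1537)
10^2 ≡ 10^2 = 100 ≡ 100 (mod 1537)
10^4 ≡ 100^2 = 10000 ≡ 778 (mod 1537)
10^8 ≡ 778^2 = 605284 ≡ 1243 (mod 1537)
10^16 ≡ 1243^2 = 1545049 ≡ 364 (mod 1537)
10^32 ≡ 364^2 = 132496 ≡ 314 (mod 1537)
10^64 ≡ 314^2 = 98596 ≡ 228 (mod 1537)
10^128 ≡ 228^2 = 51984 ≡ 1263 (mod 1537)
10^256 ≡ 1263^2 = 1595169 ≡ 1300 (mod 1537)
10^512 ≡ 1300^2 = 1690000 ≡ 837 (mod 1537)
10^1024 ≡ 837^2 = 700569 ≡ 1234 (mod 1537)
1536 = 1024 + 512 in binary powers of 2.
So 10^1536 ≡ 1234 · 837 ≡ 1531 (mod 1537).
Since 1531 ≠ 1, base 10 is a Fermat witness: 1537 is composite.

1531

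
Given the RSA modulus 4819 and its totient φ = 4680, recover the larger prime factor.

79

φ(n) = (p−1)(q−1) = n − (p+q) + 1, so p + q = 4819 − 4680 + 1 = 140.
p and q are the roots of t² − 140t + 4819 = 0.
Discriminant: 140² − 4·4819 = 19600 − 19276 = 324; √324 = 18.
q = (140 − 18)/2 = 61, p = (140 + 18)/2 = 79.
Check: 61 · 79 = 4819.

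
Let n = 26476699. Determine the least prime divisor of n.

89

26476699 is odd.
Digit sum 49, not divisible by 3.
Ends in 9: not divisible by 5.
7: 26476699 = 7·3782385 + 4
11: 26476699 = 11·2406972 + 7
13: 26476699 = 13·2036669 + 2
17: 26476699 = 17·1557452 + 15
19: 26476699 = 19·1393510 + 9
23: 26476699 = 23·1151160 + 19
29: 26476699 = 29·912989 + 18
31: 26476699 = 31·854087 + 2
37: 26476699 = 37·715586 + 17
41: 26476699 = 41·645773 + 6
43: 26476699 = 43·615737 + 8
47: 26476699 = 47·563334 + 1
53: 26476699 = 53·499560 + 19
59: 26476699 = 59·448757 + 36
61: 26476699 = 61·434044 + 15
67: 26476699 = 67·395174 + 41
71: 26476699 = 71·372911 + 18
73: 26476699 = 73·362694 + 37
79: 26476699 = 79·335148 + 7
83: 26476699 = 83·318996 + 31
89: 26476699 = 89·297491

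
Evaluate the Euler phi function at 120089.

112000

Factor: 120089 = 29 · 41 · 101.
φ(120089) = (29−1) · (41−1) · (101−1) = 28 · 40 · 100 = 112000.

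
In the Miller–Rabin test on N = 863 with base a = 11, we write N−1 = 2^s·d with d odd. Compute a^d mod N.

862

863 − 1 = 862 = 2^1 · 431, so d = 431.
11^1 ≡ 11 (mod 863)
11^2 ≡ 11^2 = 121 ≡ 121 (mod 863)
11^4 ≡ 121^2 = 14641 ≡ 833 (mod 863)
11^8 ≡ 833^2 = 693889 ≡ 37 (mod 863)
11^16 ≡ 37^2 = 1369 ≡ 506 (mod 863)
11^32 ≡ 506^2 = 256036 ≡ 588 (mod 863)
11^64 ≡ 588^2 = 345744 ≡ 544 (mod 863)
11^128 ≡ 544^2 = 295936 ≡ 790 (mod 863)
11^256 ≡ 790^2 = 624100 ≡ 151 (mod 863)
431 = 256 + 128 + 32 + 8 + 4 + 2 + 1 in binary powers of 2.
So 11^431 ≡ 151 · 790 · 588 · 37 · 833 · 121 · 11 ≡ 862 (mod 863).
Since 11^d ≡ 862 (mod 863), base 11 does not prove 863 composite.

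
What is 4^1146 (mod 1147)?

4^1 ≡ 4 (mod 1147)
4^2 ≡ 4^2 = 16 ≡ 16 (mod 1147)
4^4 ≡ 16^2 = 256 ≡ 256 (mod 1147)
4^8 ≡ 256^2 = 65536 ≡ 157 (mod 1147)
4^16 ≡ 157^2 = 24649 ≡ 562 (mod 1147)
4^32 ≡ 562^2 = 315844 ≡ 419 (mod 1147)
4^64 ≡ 419^2 = 175561 ≡ 70 (mod 1147)
4^128 ≡ 70^2 = 4900 ≡ 312 (mod 1147)
4^256 ≡ 312^2 = 97344 ≡ 996 (mod 1147)
4^512 ≡ 996^2 = 992016 ≡ 1008 (mod 1147)
4^1024 ≡ 1008^2 = 1016064 ≡ 969 (mod 1147)
1146 = 1024 + 64 + 32 + 16 + 8 + 2 in binary powers of 2.
So 4^1146 ≡ 969 · 70 · 419 · 562 · 157 · 16 ≡ 1120 (mod 1147).
Since 1120 ≠ 1, base 4 is a Fermat witness: 1147 is composite.

1120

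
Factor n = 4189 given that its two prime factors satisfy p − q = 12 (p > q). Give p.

71

Since p = q + 12, we have 4189 = q(q + 12), so q² + 12q − 4189 = 0.
Discriminant: 12² + 4·4189 = 144 + 16756 = 16900; √16900 = 130.
q = (−12 + 130)/2 = 59, and p = q + 12 = 71.
Check: 59 · 71 = 4189.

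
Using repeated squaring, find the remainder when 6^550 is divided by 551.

6^1 ≡ 6 (mod 551)
6^2 ≡ 6^2 = 36 ≡ 36 (mod 551)
6^4 ≡ 36^2 = 1296 ≡ 194 (mod 551)
6^8 ≡ 194^2 = 37636 ≡ 168 (mod 551)
6^16 ≡ 168^2 = 28224 ≡ 123 (mod 551)
6^32 ≡ 123^2 = 15129 ≡ 252 (mod 551)
6^64 ≡ 252^2 = 63504 ≡ 139 (mod 551)
6^128 ≡ 139^2 = 19321 ≡ 36 (mod 551)
6^256 ≡ 36^2 = 1296 ≡ 194 (mod 551)
6^512 ≡ 194^2 = 37636 ≡ 168 (mod 551)
550 = 512 + 32 + 4 + 2 in binary powers of 2.
So 6^550 ≡ 168 · 252 · 194 · 36 ≡ 310 (mod 551).
Since 310 ≠ 1, base 6 is a Fermat witness: 551 is composite.

310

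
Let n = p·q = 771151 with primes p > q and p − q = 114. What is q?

Since p = q + 114, we have 771151 = q(q + 114), so q² + 114q − 771151 = 0.
Discriminant: 114² + 4·771151 = 12996 + 3084604 = 3097600; √3097600 = 1760.
q = (−114 + 1760)/2 = 823, and p = q + 114 = 937.
Check: 823 · 937 = 771151.

823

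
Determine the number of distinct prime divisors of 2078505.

2078505 = 3^2 · 230945
230945 = 5 · 46189
46189 = 11 · 4199
4199 = 13 · 323
323 = 17 · 19
2078505 = 3^2 · 5 · 11 · 13 · 17 · 19, which has 6 distinct prime factors.

6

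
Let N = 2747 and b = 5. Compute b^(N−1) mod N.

5^1 ≡ 5 (mod 2747)
5^2 ≡ 5^2 = 25 ≡ 25 (mod 2747)
5^4 ≡ 25^2 = 625 ≡ 625 (mod 2747)
5^8 ≡ 625^2 = 390625 ≡ 551 (mod 2747)
5^16 ≡ 551^2 = 303601 ≡ 1431 (mod 2747)
5^32 ≡ 1431^2 = 2047761 ≡ 1246 (mod 2747)
5^64 ≡ 1246^2 = 1552516 ≡ 461 (mod 2747)
5^128 ≡ 461^2 = 212521 ≡ 1002 (mod 2747)
5^256 ≡ 1002^2 = 1004004 ≡ 1349 (mod 2747)
5^512 ≡ 1349^2 = 1819801 ≡ 1287 (mod 2747)
5^1024 ≡ 1287^2 = 1656369 ≡ 2675 (mod 2747)
5^2048 ≡ 2675^2 = 7155625 ≡ 2437 (mod 2747)
2746 = 2048 + 512 + 128 + 32 + 16 + 8 + 2 in binary powers of 2.
So 5^2746 ≡ 2437 · 1287 · 1002 · 1246 · 1431 · 551 · 25 ≡ 332 (mod 2747).
Since 332 ≠ 1, base 5 is a Fermat witness: 2747 is composite.

332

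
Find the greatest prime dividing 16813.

16813 = 17 · 989
989 = 23 · 43
43 is prime.
So 16813 = 17 · 23 · 43; the largest prime factor is 43.

43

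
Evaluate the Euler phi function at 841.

Factor: 841 = 29^2.
φ(841) = 29^1·(29−1) = 812.

812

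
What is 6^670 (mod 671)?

6^1 ≡ 6 (mod 671)
6^2 ≡ 6^2 = 36 ≡ 36 (mod 671)
6^4 ≡ 36^2 = 1296 ≡ 625 (mod 671)
6^8 ≡ 625^2 = 390625 ≡ 103 (mod 671)
6^16 ≡ 103^2 = 10609 ≡ 544 (mod 671)
6^32 ≡ 544^2 = 295936 ≡ 25 (mod 671)
6^64 ≡ 25^2 = 625 ≡ 625 (mod 671)
6^128 ≡ 625^2 = 390625 ≡ 103 (mod 671)
6^256 ≡ 103^2 = 10609 ≡ 544 (mod 671)
6^512 ≡ 544^2 = 295936 ≡ 25 (mod 671)
670 = 512 + 128 + 16 + 8 + 4 + 2 in binary powers of 2.
So 6^670 ≡ 25 · 103 · 544 · 103 · 625 · 36 ≡ 353 (mod 671).
Since 353 ≠ 1, base 6 is a Fermat witness: 671 is composite.

353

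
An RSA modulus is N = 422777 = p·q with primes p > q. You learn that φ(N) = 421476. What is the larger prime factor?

683

φ(n) = (p−1)(q−1) = n − (p+q) + 1, so p + q = 422777 − 421476 + 1 = 1302.
p and q are the roots of t² − 1302t + 422777 = 0.
Discriminant: 1302² − 4·422777 = 1695204 − 1691108 = 4096; √4096 = 64.
q = (1302 − 64)/2 = 619, p = (1302 + 64)/2 = 683.
Check: 619 · 683 = 422777.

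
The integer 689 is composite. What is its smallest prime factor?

13

689 is odd.
Digit sum 23, not divisible by 3.
Ends in 9: not divisible by 5.
7: 689 = 7·98 + 3
11: 689 = 11·62 + 7
13: 689 = 13·53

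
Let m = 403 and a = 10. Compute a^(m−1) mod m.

10^1 ≡ 10 (mod 403)
10^2 ≡ 10^2 = 100 ≡ 100 (mod 403)
10^4 ≡ 100^2 = 10000 ≡ 328 (mod 403)
10^8 ≡ 328^2 = 107584 ≡ 386 (mod 403)
10^16 ≡ 386^2 = 148996 ≡ 289 (mod 403)
10^32 ≡ 289^2 = 83521 ≡ 100 (mod 403)
10^64 ≡ 100^2 = 10000 ≡ 328 (mod 403)
10^128 ≡ 328^2 = 107584 ≡ 386 (mod 403)
10^256 ≡ 386^2 = 148996 ≡ 289 (mod 403)
402 = 256 + 128 + 16 + 2 in binary powers of 2.
So 10^402 ≡ 289 · 386 · 289 · 100 ≡ 66 (mod 403).
Since 66 ≠ 1, base 10 is a Fermat witness: 403 is composite.

66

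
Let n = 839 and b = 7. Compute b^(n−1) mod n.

1

7^1 ≡ 7 (mod 839)
7^2 ≡ 7^2 = 49 ≡ 49 (mod 839)
7^4 ≡ 49^2 = 2401 ≡ 723 (mod 839)
7^8 ≡ 723^2 = 522729 ≡ 32 (mod 839)
7^16 ≡ 32^2 = 1024 ≡ 185 (mod 839)
7^32 ≡ 185^2 = 34225 ≡ 665 (mod 839)
7^64 ≡ 665^2 = 442225 ≡ 72 (mod 839)
7^128 ≡ 72^2 = 5184 ≡ 150 (mod 839)
7^256 ≡ 150^2 = 22500 ≡ 686 (mod 839)
7^512 ≡ 686^2 = 470596 ≡ 756 (mod 839)
838 = 512 + 256 + 64 + 4 + 2 in binary powers of 2.
So 7^838 ≡ 756 · 686 · 72 · 723 · 49 ≡ 1 (mod 839).
Since the result is 1, base 7 gives no evidence that 839 is composite.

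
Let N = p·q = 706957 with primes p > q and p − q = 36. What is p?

Since p = q + 36, we have 706957 = q(q + 36), so q² + 36q − 706957 = 0.
Discriminant: 36² + 4·706957 = 1296 + 2827828 = 2829124; √2829124 = 1682.
q = (−36 + 1682)/2 = 823, and p = q + 36 = 859.
Check: 823 · 859 = 706957.

859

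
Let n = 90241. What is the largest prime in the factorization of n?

71

90241 = 31 · 2911
2911 = 41 · 71
71 is prime.
So 90241 = 31 · 41 · 71; the largest prime factor is 71.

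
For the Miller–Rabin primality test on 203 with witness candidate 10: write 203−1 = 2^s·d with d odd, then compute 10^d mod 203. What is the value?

131

203 − 1 = 202 = 2^1 · 101, so d = 101.
10^1 ≡ 10 (mod 203)
10^2 ≡ 10^2 = 100 ≡ 100 (mod 203)
10^4 ≡ 100^2 = 10000 ≡ 53 (mod 203)
10^8 ≡ 53^2 = 2809 ≡ 170 (mod 203)
10^16 ≡ 170^2 = 28900 ≡ 74 (mod 203)
10^32 ≡ 74^2 = 5476 ≡ 198 (mod 203)
10^64 ≡ 198^2 = 39204 ≡ 25 (mod 203)
101 = 64 + 32 + 4 + 1 in binary powers of 2.
So 10^101 ≡ 25 · 198 · 53 · 10 ≡ 131 (mod 203).
Squaring chain: 131; never reaches −1, so base 10 is a Miller–Rabin witness that 203 is composite.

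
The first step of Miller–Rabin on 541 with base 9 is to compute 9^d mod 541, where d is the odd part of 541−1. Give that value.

1

541 − 1 = 540 = 2^2 · 135, so d = 135.
9^1 ≡ 9 (mod 541)
9^2 ≡ 9^2 = 81 ≡ 81 (mod 541)
9^4 ≡ 81^2 = 6561 ≡ 69 (mod 541)
9^8 ≡ 69^2 = 4761 ≡ 433 (mod 541)
9^16 ≡ 433^2 = 187489 ≡ 303 (mod 541)
9^32 ≡ 303^2 = 91809 ≡ 380 (mod 541)
9^64 ≡ 380^2 = 144400 ≡ 494 (mod 541)
9^128 ≡ 494^2 = 244036 ≡ 45 (mod 541)
135 = 128 + 4 + 2 + 1 in binary powers of 2.
So 9^135 ≡ 45 · 69 · 81 · 9 ≡ 1 (mod 541).
Since 9^d ≡ 1 (mod 541), base 9 does not prove 541 composite.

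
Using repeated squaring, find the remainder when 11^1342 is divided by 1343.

672

11^1 ≡ 11 (mod 1343)
11^2 ≡ 11^2 = 121 ≡ 121 (mod 1343)
11^4 ≡ 121^2 = 14641 ≡ 1211 (mod 1343)
11^8 ≡ 1211^2 = 1466521 ≡ 1308 (mod 1343)
11^16 ≡ 1308^2 = 1710864 ≡ 1225 (mod 1343)
11^32 ≡ 1225^2 = 1500625 ≡ 494 (mod 1343)
11^64 ≡ 494^2 = 244036 ≡ 953 (mod 1343)
11^128 ≡ 953^2 = 908209 ≡ 341 (mod 1343)
11^256 ≡ 341^2 = 116281 ≡ 783 (mod 1343)
11^512 ≡ 783^2 = 613089 ≡ 681 (mod 1343)
11^1024 ≡ 681^2 = 463761 ≡ 426 (mod 1343)
1342 = 1024 + 256 + 32 + 16 + 8 + 4 + 2 in binary powers of 2.
So 11^1342 ≡ 426 · 783 · 494 · 1225 · 1308 · 1211 · 121 ≡ 672 (mod 1343).
Since 672 ≠ 1, base 11 is a Fermat witness: 1343 is composite.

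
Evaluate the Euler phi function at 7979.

7800

Factor: 7979 = 79 · 101.
φ(7979) = (79−1) · (101−1) = 78 · 100 = 7800.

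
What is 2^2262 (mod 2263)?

2^1 ≡ 2 (mod 2263)
2^2 ≡ 2^2 = 4 ≡ 4 (mod 2263)
2^4 ≡ 4^2 = 16 ≡ 16 (mod 2263)
2^8 ≡ 16^2 = 256 ≡ 256 (mod 2263)
2^16 ≡ 256^2 = 65536 ≡ 2172 (mod 2263)
2^32 ≡ 2172^2 = 4717584 ≡ 1492 (mod 2263)
2^64 ≡ 1492^2 = 2226064 ≡ 1535 (mod 2263)
2^128 ≡ 1535^2 = 2356225 ≡ 442 (mod 2263)
2^256 ≡ 442^2 = 195364 ≡ 746 (mod 2263)
2^512 ≡ 746^2 = 556516 ≡ 2081 (mod 2263)
2^1024 ≡ 2081^2 = 4330561 ≡ 1442 (mod 2263)
2^2048 ≡ 1442^2 = 2079364 ≡ 1930 (mod 2263)
2262 = 2048 + 128 + 64 + 16 + 4 + 2 in binary powers of 2.
So 2^2262 ≡ 1930 · 442 · 1535 · 2172 · 16 · 4 ≡ 1833 (mod 2263).
Since 1833 ≠ 1, base 2 is a Fermat witness: 2263 is composite.

1833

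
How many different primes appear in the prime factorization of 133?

133 = 7 · 19
133 = 7 · 19, which has 2 distinct prime factors.

2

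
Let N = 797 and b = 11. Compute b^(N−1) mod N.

11^1 ≡ 11 (mod 797)
11^2 ≡ 11^2 = 121 ≡ 121 (mod 797)
11^4 ≡ 121^2 = 14641 ≡ 295 (mod 797)
11^8 ≡ 295^2 = 87025 ≡ 152 (mod 797)
11^16 ≡ 152^2 = 23104 ≡ 788 (mod 797)
11^32 ≡ 788^2 = 620944 ≡ 81 (mod 797)
11^64 ≡ 81^2 = 6561 ≡ 185 (mod 797)
11^128 ≡ 185^2 = 34225 ≡ 751 (mod 797)
11^256 ≡ 751^2 = 564001 ≡ 522 (mod 797)
11^512 ≡ 522^2 = 272484 ≡ 707 (mod 797)
796 = 512 + 256 + 16 + 8 + 4 in binary powers of 2.
So 11^796 ≡ 707 · 522 · 788 · 152 · 295 ≡ 1 (mod 797).
Since the result is 1, base 11 gives no evidence that 797 is composite.

1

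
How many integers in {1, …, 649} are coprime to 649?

580

Factor: 649 = 11 · 59.
φ(649) = (11−1) · (59−1) = 10 · 58 = 580.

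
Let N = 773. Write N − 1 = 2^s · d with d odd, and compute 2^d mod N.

317

773 − 1 = 772 = 2^2 · 193, so d = 193.
2^1 ≡ 2 (mod 773)
2^2 ≡ 2^2 = 4 ≡ 4 (mod 773)
2^4 ≡ 4^2 = 16 ≡ 16 (mod 773)
2^8 ≡ 16^2 = 256 ≡ 256 (mod 773)
2^16 ≡ 256^2 = 65536 ≡ 604 (mod 773)
2^32 ≡ 604^2 = 364816 ≡ 733 (mod 773)
2^64 ≡ 733^2 = 537289 ≡ 54 (mod 773)
2^128 ≡ 54^2 = 2916 ≡ 597 (mod 773)
193 = 128 + 64 + 1 in binary powers of 2.
So 2^193 ≡ 597 · 54 · 2 ≡ 317 (mod 773).
Squaring chain: 317 → 772; reaches −1, so base 2 does not prove 773 composite.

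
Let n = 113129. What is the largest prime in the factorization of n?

113129 = 29 · 3901
3901 = 47 · 83
83 is prime.
So 113129 = 29 · 47 · 83; the largest prime factor is 83.

83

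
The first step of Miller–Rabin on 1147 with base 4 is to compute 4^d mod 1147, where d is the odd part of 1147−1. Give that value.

529

1147 − 1 = 1146 = 2^1 · 573, so d = 573.
4^1 ≡ 4 (mod 1147)
4^2 ≡ 4^2 = 16 ≡ 16 (mod 1147)
4^4 ≡ 16^2 = 256 ≡ 256 (mod 1147)
4^8 ≡ 256^2 = 65536 ≡ 157 (mod 1147)
4^16 ≡ 157^2 = 24649 ≡ 562 (mod 1147)
4^32 ≡ 562^2 = 315844 ≡ 419 (mod 1147)
4^64 ≡ 419^2 = 175561 ≡ 70 (mod 1147)
4^128 ≡ 70^2 = 4900 ≡ 312 (mod 1147)
4^256 ≡ 312^2 = 97344 ≡ 996 (mod 1147)
4^512 ≡ 996^2 = 992016 ≡ 1008 (mod 1147)
573 = 512 + 32 + 16 + 8 + 4 + 1 in binary powers of 2.
So 4^573 ≡ 1008 · 419 · 562 · 157 · 256 · 4 ≡ 529 (mod 1147).
Squaring chain: 529; never reaches −1, so base 4 is a Miller–Rabin witness that 1147 is composite.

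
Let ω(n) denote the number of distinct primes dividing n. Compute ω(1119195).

1119195 = 3^2 · 124355
124355 = 5 · 24871
24871 = 7 · 3553
3553 = 11 · 323
323 = 17 · 19
1119195 = 3^2 · 5 · 7 · 11 · 17 · 19, which has 6 distinct prime factors.

6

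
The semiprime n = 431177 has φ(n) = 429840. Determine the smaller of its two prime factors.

φ(n) = (p−1)(q−1) = n − (p+q) + 1, so p + q = 431177 − 429840 + 1 = 1338.
p and q are the roots of t² − 1338t + 431177 = 0.
Discriminant: 1338² − 4·431177 = 1790244 − 1724708 = 65536; √65536 = 256.
q = (1338 − 256)/2 = 541, p = (1338 + 256)/2 = 797.
Check: 541 · 797 = 431177.

541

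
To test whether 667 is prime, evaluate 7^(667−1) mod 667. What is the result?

326

7^1 ≡ 7 (mod 667)
7^2 ≡ 7^2 = 49 ≡ 49 (mod 667)
7^4 ≡ 49^2 = 2401 ≡ 400 (mod 667)
7^8 ≡ 400^2 = 160000 ≡ 587 (mod 667)
7^16 ≡ 587^2 = 344569 ≡ 397 (mod 667)
7^32 ≡ 397^2 = 157609 ≡ 197 (mod 667)
7^64 ≡ 197^2 = 38809 ≡ 123 (mod 667)
7^128 ≡ 123^2 = 15129 ≡ 455 (mod 667)
7^256 ≡ 455^2 = 207025 ≡ 255 (mod 667)
7^512 ≡ 255^2 = 65025 ≡ 326 (mod 667)
666 = 512 + 128 + 16 + 8 + 2 in binary powers of 2.
So 7^666 ≡ 326 · 455 · 397 · 587 · 49 ≡ 326 (mod 667).
Since 326 ≠ 1, base 7 is a Fermat witness: 667 is composite.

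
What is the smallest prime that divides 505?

5

505 is odd.
Digit sum 10, not divisible by 3.
Ends in 5: divisible by 5.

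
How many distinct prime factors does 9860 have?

4

9860 = 2^2 · 2465
2465 = 5 · 493
493 = 17 · 29
9860 = 2^2 · 5 · 17 · 29, which has 4 distinct prime factors.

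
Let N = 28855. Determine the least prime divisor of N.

5

28855 is odd.
Digit sum 28, not divisible by 3.
Ends in 5: divisible by 5.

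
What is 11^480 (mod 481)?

1

11^1 ≡ 11 (mod 481)
11^2 ≡ 11^2 = 121 ≡ 121 (mod 481)
11^4 ≡ 121^2 = 14641 ≡ 211 (mod 481)
11^8 ≡ 211^2 = 44521 ≡ 269 (mod 481)
11^16 ≡ 269^2 = 72361 ≡ 211 (mod 481)
11^32 ≡ 211^2 = 44521 ≡ 269 (mod 481)
11^64 ≡ 269^2 = 72361 ≡ 211 (mod 481)
11^128 ≡ 211^2 = 44521 ≡ 269 (mod 481)
11^256 ≡ 269^2 = 72361 ≡ 211 (mod 481)
480 = 256 + 128 + 64 + 32 in binary powers of 2.
So 11^480 ≡ 211 · 269 · 211 · 269 ≡ 1 (mod 481).
Since the result is 1, base 11 gives no evidence that 481 is composite.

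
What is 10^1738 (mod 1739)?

10^1 ≡ 10 (mod 1739)
10^2 ≡ 10^2 = 100 ≡ 100 (mod 1739)
10^4 ≡ 100^2 = 10000 ≡ 1305 (mod 1739)
10^8 ≡ 1305^2 = 1703025 ≡ 544 (mod 1739)
10^16 ≡ 544^2 = 295936 ≡ 306 (mod 1739)
10^32 ≡ 306^2 = 93636 ≡ 1469 (mod 1739)
10^64 ≡ 1469^2 = 2157961 ≡ 1601 (mod 1739)
10^128 ≡ 1601^2 = 2563201 ≡ 1654 (mod 1739)
10^256 ≡ 1654^2 = 2735716 ≡ 269 (mod 1739)
10^512 ≡ 269^2 = 72361 ≡ 1062 (mod 1739)
10^1024 ≡ 1062^2 = 1127844 ≡ 972 (mod 1739)
1738 = 1024 + 512 + 128 + 64 + 8 + 2 in binary powers of 2.
So 10^1738 ≡ 972 · 1062 · 1654 · 1601 · 544 · 100 ≡ 1231 (mod 1739).
Since 1231 ≠ 1, base 10 is a Fermat witness: 1739 is composite.

1231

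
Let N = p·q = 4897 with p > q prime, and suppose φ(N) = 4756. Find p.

φ(n) = (p−1)(q−1) = n − (p+q) + 1, so p + q = 4897 − 4756 + 1 = 142.
p and q are the roots of t² − 142t + 4897 = 0.
Discriminant: 142² − 4·4897 = 20164 − 19588 = 576; √576 = 24.
q = (142 − 24)/2 = 59, p = (142 + 24)/2 = 83.
Check: 59 · 83 = 4897.

83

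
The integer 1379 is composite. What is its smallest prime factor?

7

1379 is odd.
Digit sum 20, not divisible by 3.
Ends in 9: not divisible by 5.
7: 1379 = 7·197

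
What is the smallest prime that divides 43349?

43349 is odd.
Digit sum 23, not divisible by 3.
Ends in 9: not divisible by 5.
7: 43349 = 7·6192 + 5
11: 43349 = 11·3940 + 9
13: 43349 = 13·3334 + 7
17: 43349 = 17·2549 + 16
19: 43349 = 19·2281 + 10
23: 43349 = 23·1884 + 17
29: 43349 = 29·1494 + 23
31: 43349 = 31·1398 + 11
37: 43349 = 37·1171 + 22
41: 43349 = 41·1057 + 12
43: 43349 = 43·1008 + 5
47: 43349 = 47·922 + 15
53: 43349 = 53·817 + 48
59: 43349 = 59·734 + 43
61: 43349 = 61·710 + 39
67: 43349 = 67·647

67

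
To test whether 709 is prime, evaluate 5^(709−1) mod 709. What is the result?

5^1 ≡ 5 (mod 709)
5^2 ≡ 5^2 = 25 ≡ 25 (mod 709)
5^4 ≡ 25^2 = 625 ≡ 625 (mod 709)
5^8 ≡ 625^2 = 390625 ≡ 675 (mod 709)
5^16 ≡ 675^2 = 455625 ≡ 447 (mod 709)
5^32 ≡ 447^2 = 199809 ≡ 580 (mod 709)
5^64 ≡ 580^2 = 336400 ≡ 334 (mod 709)
5^128 ≡ 334^2 = 111556 ≡ 243 (mod 709)
5^256 ≡ 243^2 = 59049 ≡ 202 (mod 709)
5^512 ≡ 202^2 = 40804 ≡ 391 (mod 709)
708 = 512 + 128 + 64 + 4 in binary powers of 2.
So 5^708 ≡ 391 · 243 · 334 · 625 ≡ 1 (mod 709).
Since the result is 1, base 5 gives no evidence that 709 is composite.

1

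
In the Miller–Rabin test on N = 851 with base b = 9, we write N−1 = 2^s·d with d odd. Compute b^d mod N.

851 − 1 = 850 = 2^1 · 425, so d = 425.
9^1 ≡ 9 (mod 851)
9^2 ≡ 9^2 = 81 ≡ 81 (mod 851)
9^4 ≡ 81^2 = 6561 ≡ 604 (mod 851)
9^8 ≡ 604^2 = 364816 ≡ 588 (mod 851)
9^16 ≡ 588^2 = 345744 ≡ 238 (mod 851)
9^32 ≡ 238^2 = 56644 ≡ 478 (mod 851)
9^64 ≡ 478^2 = 228484 ≡ 416 (mod 851)
9^128 ≡ 416^2 = 173056 ≡ 303 (mod 851)
9^256 ≡ 303^2 = 91809 ≡ 752 (mod 851)
425 = 256 + 128 + 32 + 8 + 1 in binary powers of 2.
So 9^425 ≡ 752 · 303 · 478 · 588 · 9 ≡ 303 (mod 851).
Squaring chain: 303; never reaches −1, so base 9 is a Miller–Rabin witness that 851 is composite.

303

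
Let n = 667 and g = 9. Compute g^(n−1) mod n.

9^1 ≡ 9 (mod 667)
9^2 ≡ 9^2 = 81 ≡ 81 (mod 667)
9^4 ≡ 81^2 = 6561 ≡ 558 (mod 667)
9^8 ≡ 558^2 = 311364 ≡ 542 (mod 667)
9^16 ≡ 542^2 = 293764 ≡ 284 (mod 667)
9^32 ≡ 284^2 = 80656 ≡ 616 (mod 667)
9^64 ≡ 616^2 = 379456 ≡ 600 (mod 667)
9^128 ≡ 600^2 = 360000 ≡ 487 (mod 667)
9^256 ≡ 487^2 = 237169 ≡ 384 (mod 667)
9^512 ≡ 384^2 = 147456 ≡ 49 (mod 667)
666 = 512 + 128 + 16 + 8 + 2 in binary powers of 2.
So 9^666 ≡ 49 · 487 · 284 · 542 · 81 ≡ 49 (mod 667).
Since 49 ≠ 1, base 9 is a Fermat witness: 667 is composite.

49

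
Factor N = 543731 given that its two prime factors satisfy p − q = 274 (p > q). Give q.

613

Since p = q + 274, we have 543731 = q(q + 274), so q² + 274q − 543731 = 0.
Discriminant: 274² + 4·543731 = 75076 + 2174924 = 2250000; √2250000 = 1500.
q = (−274 + 1500)/2 = 613, and p = q + 274 = 887.
Check: 613 · 887 = 543731.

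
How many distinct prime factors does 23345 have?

23345 = 5 · 4669
4669 = 7 · 667
667 = 23 · 29
23345 = 5 · 7 · 23 · 29, which has 4 distinct prime factors.

4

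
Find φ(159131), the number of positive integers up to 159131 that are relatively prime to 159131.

Factor: 159131 = 7 · 127 · 179.
φ(159131) = (7−1) · (127−1) · (179−1) = 6 · 126 · 178 = 134568.

134568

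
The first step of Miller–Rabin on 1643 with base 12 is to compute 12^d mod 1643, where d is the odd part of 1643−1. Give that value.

610

1643 − 1 = 1642 = 2^1 · 821, so d = 821.
12^1 ≡ 12 (mod 1643)
12^2 ≡ 12^2 = 144 ≡ 144 (mod 1643)
12^4 ≡ 144^2 = 20736 ≡ 1020 (mod 1643)
12^8 ≡ 1020^2 = 1040400 ≡ 381 (mod 1643)
12^16 ≡ 381^2 = 145161 ≡ 577 (mod 1643)
12^32 ≡ 577^2 = 332929 ≡ 1043 (mod 1643)
12^64 ≡ 1043^2 = 1087849 ≡ 183 (mod 1643)
12^128 ≡ 183^2 = 33489 ≡ 629 (mod 1643)
12^256 ≡ 629^2 = 395641 ≡ 1321 (mod 1643)
12^512 ≡ 1321^2 = 1745041 ≡ 175 (mod 1643)
821 = 512 + 256 + 32 + 16 + 4 + 1 in binary powers of 2.
So 12^821 ≡ 175 · 1321 · 1043 · 577 · 1020 · 12 ≡ 610 (mod 1643).
Squaring chain: 610; never reaches −1, so base 12 is a Miller–Rabin witness that 1643 is composite.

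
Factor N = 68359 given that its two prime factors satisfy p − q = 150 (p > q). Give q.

197

Since p = q + 150, we have 68359 = q(q + 150), so q² + 150q − 68359 = 0.
Discriminant: 150² + 4·68359 = 22500 + 273436 = 295936; √295936 = 544.
q = (−150 + 544)/2 = 197, and p = q + 150 = 347.
Check: 197 · 347 = 68359.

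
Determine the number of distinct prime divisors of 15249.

4

15249 = 3 · 5083
5083 = 13 · 391
391 = 17 · 23
15249 = 3 · 13 · 17 · 23, which has 4 distinct prime factors.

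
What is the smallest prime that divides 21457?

43

21457 is odd.
Digit sum 19, not divisible by 3.
Ends in 7: not divisible by 5.
7: 21457 = 7·3065 + 2
11: 21457 = 11·1950 + 7
13: 21457 = 13·1650 + 7
17: 21457 = 17·1262 + 3
19: 21457 = 19·1129 + 6
23: 21457 = 23·932 + 21
29: 21457 = 29·739 + 26
31: 21457 = 31·692 + 5
37: 21457 = 37·579 + 34
41: 21457 = 41·523 + 14
43: 21457 = 43·499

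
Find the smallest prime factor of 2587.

2587 is odd.
Digit sum 22, not divisible by 3.
Ends in 7: not divisible by 5.
7: 2587 = 7·369 + 4
11: 2587 = 11·235 + 2
13: 2587 = 13·199

13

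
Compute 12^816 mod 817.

12^1 ≡ 12 (mod 817)
12^2 ≡ 12^2 = 144 ≡ 144 (mod 817)
12^4 ≡ 144^2 = 20736 ≡ 311 (mod 817)
12^8 ≡ 311^2 = 96721 ≡ 315 (mod 817)
12^16 ≡ 315^2 = 99225 ≡ 368 (mod 817)
12^32 ≡ 368^2 = 135424 ≡ 619 (mod 817)
12^64 ≡ 619^2 = 383161 ≡ 805 (mod 817)
12^128 ≡ 805^2 = 648025 ≡ 144 (mod 817)
12^256 ≡ 144^2 = 20736 ≡ 311 (mod 817)
12^512 ≡ 311^2 = 96721 ≡ 315 (mod 817)
816 = 512 + 256 + 32 + 16 in binary powers of 2.
So 12^816 ≡ 315 · 311 · 619 · 368 ≡ 704 (mod 817).
Since 704 ≠ 1, base 12 is a Fermat witness: 817 is composite.

704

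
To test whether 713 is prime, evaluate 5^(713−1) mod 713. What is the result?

5^1 ≡ 5 (mod 713)
5^2 ≡ 5^2 = 25 ≡ 25 (mod 713)
5^4 ≡ 25^2 = 625 ≡ 625 (mod 713)
5^8 ≡ 625^2 = 390625 ≡ 614 (mod 713)
5^16 ≡ 614^2 = 376996 ≡ 532 (mod 713)
5^32 ≡ 532^2 = 283024 ≡ 676 (mod 713)
5^64 ≡ 676^2 = 456976 ≡ 656 (mod 713)
5^128 ≡ 656^2 = 430336 ≡ 397 (mod 713)
5^256 ≡ 397^2 = 157609 ≡ 36 (mod 713)
5^512 ≡ 36^2 = 1296 ≡ 583 (mod 713)
712 = 512 + 128 + 64 + 8 in binary powers of 2.
So 5^712 ≡ 583 · 397 · 656 · 614 ≡ 315 (mod 713).
Since 315 ≠ 1, base 5 is a Fermat witness: 713 is composite.

315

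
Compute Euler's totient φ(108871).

Factor: 108871 = 7 · 103 · 151.
φ(108871) = (7−1) · (103−1) · (151−1) = 6 · 102 · 150 = 91800.

91800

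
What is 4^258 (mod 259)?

211

4^1 ≡ 4 (mod 259)
4^2 ≡ 4^2 = 16 ≡ 16 (mod 259)
4^4 ≡ 16^2 = 256 ≡ 256 (mod 259)
4^8 ≡ 256^2 = 65536 ≡ 9 (mod 259)
4^16 ≡ 9^2 = 81 ≡ 81 (mod 259)
4^32 ≡ 81^2 = 6561 ≡ 86 (mod 259)
4^64 ≡ 86^2 = 7396 ≡ 144 (mod 259)
4^128 ≡ 144^2 = 20736 ≡ 16 (mod 259)
4^256 ≡ 16^2 = 256 ≡ 256 (mod 259)
258 = 256 + 2 in binary powers of 2.
So 4^258 ≡ 256 · 16 ≡ 211 (mod 259).
Since 211 ≠ 1, base 4 is a Fermat witness: 259 is composite.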